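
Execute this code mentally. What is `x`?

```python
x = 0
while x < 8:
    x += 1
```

Let's trace through this code step by step.

Initialize: x = 0
Entering loop: while x < 8:

After execution: x = 8
8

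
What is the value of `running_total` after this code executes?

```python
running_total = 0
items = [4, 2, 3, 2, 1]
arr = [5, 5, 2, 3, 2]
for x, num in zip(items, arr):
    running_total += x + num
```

Let's trace through this code step by step.

Initialize: running_total = 0
Initialize: items = [4, 2, 3, 2, 1]
Initialize: arr = [5, 5, 2, 3, 2]
Entering loop: for x, num in zip(items, arr):

After execution: running_total = 29
29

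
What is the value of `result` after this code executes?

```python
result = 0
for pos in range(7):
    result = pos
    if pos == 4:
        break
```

Let's trace through this code step by step.

Initialize: result = 0
Entering loop: for pos in range(7):

After execution: result = 4
4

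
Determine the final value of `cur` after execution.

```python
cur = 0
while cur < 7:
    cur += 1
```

Let's trace through this code step by step.

Initialize: cur = 0
Entering loop: while cur < 7:

After execution: cur = 7
7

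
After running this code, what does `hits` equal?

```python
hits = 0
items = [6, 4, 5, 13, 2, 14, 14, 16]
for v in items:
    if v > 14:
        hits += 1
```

Let's trace through this code step by step.

Initialize: hits = 0
Initialize: items = [6, 4, 5, 13, 2, 14, 14, 16]
Entering loop: for v in items:

After execution: hits = 1
1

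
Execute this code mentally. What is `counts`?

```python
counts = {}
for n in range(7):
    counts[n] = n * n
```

Let's trace through this code step by step.

Initialize: counts = {}
Entering loop: for n in range(7):

After execution: counts = {0: 0, 1: 1, 2: 4, 3: 9, 4: 16, 5: 25, 6: 36}
{0: 0, 1: 1, 2: 4, 3: 9, 4: 16, 5: 25, 6: 36}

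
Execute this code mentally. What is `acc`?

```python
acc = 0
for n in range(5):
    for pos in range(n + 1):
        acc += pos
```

Let's trace through this code step by step.

Initialize: acc = 0
Entering loop: for n in range(5):

After execution: acc = 20
20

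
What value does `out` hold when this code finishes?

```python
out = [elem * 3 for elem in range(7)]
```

Let's trace through this code step by step.

Initialize: out = [elem * 3 for elem in range(7)]

After execution: out = [0, 3, 6, 9, 12, 15, 18]
[0, 3, 6, 9, 12, 15, 18]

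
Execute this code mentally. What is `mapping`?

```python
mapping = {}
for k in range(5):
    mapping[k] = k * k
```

Let's trace through this code step by step.

Initialize: mapping = {}
Entering loop: for k in range(5):

After execution: mapping = {0: 0, 1: 1, 2: 4, 3: 9, 4: 16}
{0: 0, 1: 1, 2: 4, 3: 9, 4: 16}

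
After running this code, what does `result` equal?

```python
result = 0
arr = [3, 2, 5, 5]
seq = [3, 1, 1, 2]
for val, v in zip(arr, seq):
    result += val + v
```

Let's trace through this code step by step.

Initialize: result = 0
Initialize: arr = [3, 2, 5, 5]
Initialize: seq = [3, 1, 1, 2]
Entering loop: for val, v in zip(arr, seq):

After execution: result = 22
22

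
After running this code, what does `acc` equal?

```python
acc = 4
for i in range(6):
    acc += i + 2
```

Let's trace through this code step by step.

Initialize: acc = 4
Entering loop: for i in range(6):

After execution: acc = 31
31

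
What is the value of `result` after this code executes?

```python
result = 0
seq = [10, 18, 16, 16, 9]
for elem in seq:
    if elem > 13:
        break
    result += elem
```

Let's trace through this code step by step.

Initialize: result = 0
Initialize: seq = [10, 18, 16, 16, 9]
Entering loop: for elem in seq:

After execution: result = 10
10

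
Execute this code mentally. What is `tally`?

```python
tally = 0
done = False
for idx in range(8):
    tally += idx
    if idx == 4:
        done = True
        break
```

Let's trace through this code step by step.

Initialize: tally = 0
Initialize: done = False
Entering loop: for idx in range(8):

After execution: tally = 10
10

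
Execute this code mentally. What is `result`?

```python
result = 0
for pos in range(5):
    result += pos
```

Let's trace through this code step by step.

Initialize: result = 0
Entering loop: for pos in range(5):

After execution: result = 10
10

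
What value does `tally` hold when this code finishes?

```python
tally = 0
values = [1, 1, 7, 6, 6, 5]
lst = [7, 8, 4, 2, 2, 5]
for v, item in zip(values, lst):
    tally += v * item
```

Let's trace through this code step by step.

Initialize: tally = 0
Initialize: values = [1, 1, 7, 6, 6, 5]
Initialize: lst = [7, 8, 4, 2, 2, 5]
Entering loop: for v, item in zip(values, lst):

After execution: tally = 92
92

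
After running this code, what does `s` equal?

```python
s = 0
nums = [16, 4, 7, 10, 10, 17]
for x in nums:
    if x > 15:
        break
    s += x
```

Let's trace through this code step by step.

Initialize: s = 0
Initialize: nums = [16, 4, 7, 10, 10, 17]
Entering loop: for x in nums:

After execution: s = 0
0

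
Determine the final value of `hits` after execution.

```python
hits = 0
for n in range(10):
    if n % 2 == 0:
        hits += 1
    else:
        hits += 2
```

Let's trace through this code step by step.

Initialize: hits = 0
Entering loop: for n in range(10):

After execution: hits = 15
15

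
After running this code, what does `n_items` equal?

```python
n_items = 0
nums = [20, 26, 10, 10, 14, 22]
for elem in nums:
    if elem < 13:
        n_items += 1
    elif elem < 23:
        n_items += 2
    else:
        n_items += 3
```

Let's trace through this code step by step.

Initialize: n_items = 0
Initialize: nums = [20, 26, 10, 10, 14, 22]
Entering loop: for elem in nums:

After execution: n_items = 11
11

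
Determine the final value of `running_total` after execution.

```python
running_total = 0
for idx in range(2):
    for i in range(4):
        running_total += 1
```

Let's trace through this code step by step.

Initialize: running_total = 0
Entering loop: for idx in range(2):

After execution: running_total = 8
8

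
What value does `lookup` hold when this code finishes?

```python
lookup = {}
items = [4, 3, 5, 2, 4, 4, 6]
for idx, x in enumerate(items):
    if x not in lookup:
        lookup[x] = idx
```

Let's trace through this code step by step.

Initialize: lookup = {}
Initialize: items = [4, 3, 5, 2, 4, 4, 6]
Entering loop: for idx, x in enumerate(items):

After execution: lookup = {4: 0, 3: 1, 5: 2, 2: 3, 6: 6}
{4: 0, 3: 1, 5: 2, 2: 3, 6: 6}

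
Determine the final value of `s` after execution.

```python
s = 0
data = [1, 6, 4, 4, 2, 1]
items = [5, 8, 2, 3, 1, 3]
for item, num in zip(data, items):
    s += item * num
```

Let's trace through this code step by step.

Initialize: s = 0
Initialize: data = [1, 6, 4, 4, 2, 1]
Initialize: items = [5, 8, 2, 3, 1, 3]
Entering loop: for item, num in zip(data, items):

After execution: s = 78
78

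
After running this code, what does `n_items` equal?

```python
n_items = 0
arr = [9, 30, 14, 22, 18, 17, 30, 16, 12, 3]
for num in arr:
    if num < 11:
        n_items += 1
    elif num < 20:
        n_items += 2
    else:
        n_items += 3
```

Let's trace through this code step by step.

Initialize: n_items = 0
Initialize: arr = [9, 30, 14, 22, 18, 17, 30, 16, 12, 3]
Entering loop: for num in arr:

After execution: n_items = 21
21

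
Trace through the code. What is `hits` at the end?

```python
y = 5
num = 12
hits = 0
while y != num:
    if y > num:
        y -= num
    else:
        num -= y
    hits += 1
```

Let's trace through this code step by step.

Initialize: y = 5
Initialize: num = 12
Initialize: hits = 0
Entering loop: while y != num:

After execution: hits = 5
5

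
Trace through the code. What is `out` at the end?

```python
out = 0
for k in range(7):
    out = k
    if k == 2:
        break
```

Let's trace through this code step by step.

Initialize: out = 0
Entering loop: for k in range(7):

After execution: out = 2
2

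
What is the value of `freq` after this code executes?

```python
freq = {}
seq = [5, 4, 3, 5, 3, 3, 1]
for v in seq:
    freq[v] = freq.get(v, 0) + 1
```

Let's trace through this code step by step.

Initialize: freq = {}
Initialize: seq = [5, 4, 3, 5, 3, 3, 1]
Entering loop: for v in seq:

After execution: freq = {5: 2, 4: 1, 3: 3, 1: 1}
{5: 2, 4: 1, 3: 3, 1: 1}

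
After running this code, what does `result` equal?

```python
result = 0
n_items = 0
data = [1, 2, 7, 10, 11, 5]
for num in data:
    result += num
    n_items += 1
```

Let's trace through this code step by step.

Initialize: result = 0
Initialize: n_items = 0
Initialize: data = [1, 2, 7, 10, 11, 5]
Entering loop: for num in data:

After execution: result = 36
36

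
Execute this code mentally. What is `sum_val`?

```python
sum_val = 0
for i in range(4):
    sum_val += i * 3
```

Let's trace through this code step by step.

Initialize: sum_val = 0
Entering loop: for i in range(4):

After execution: sum_val = 18
18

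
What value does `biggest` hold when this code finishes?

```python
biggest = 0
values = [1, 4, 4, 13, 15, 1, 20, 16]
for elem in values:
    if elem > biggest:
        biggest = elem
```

Let's trace through this code step by step.

Initialize: biggest = 0
Initialize: values = [1, 4, 4, 13, 15, 1, 20, 16]
Entering loop: for elem in values:

After execution: biggest = 20
20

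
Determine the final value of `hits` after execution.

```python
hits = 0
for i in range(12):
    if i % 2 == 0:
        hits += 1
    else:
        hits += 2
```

Let's trace through this code step by step.

Initialize: hits = 0
Entering loop: for i in range(12):

After execution: hits = 18
18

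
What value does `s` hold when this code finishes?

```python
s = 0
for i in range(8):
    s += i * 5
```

Let's trace through this code step by step.

Initialize: s = 0
Entering loop: for i in range(8):

After execution: s = 140
140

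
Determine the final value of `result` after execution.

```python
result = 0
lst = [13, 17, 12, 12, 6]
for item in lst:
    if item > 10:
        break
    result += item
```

Let's trace through this code step by step.

Initialize: result = 0
Initialize: lst = [13, 17, 12, 12, 6]
Entering loop: for item in lst:

After execution: result = 0
0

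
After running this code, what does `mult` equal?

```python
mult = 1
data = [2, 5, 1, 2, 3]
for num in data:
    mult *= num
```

Let's trace through this code step by step.

Initialize: mult = 1
Initialize: data = [2, 5, 1, 2, 3]
Entering loop: for num in data:

After execution: mult = 60
60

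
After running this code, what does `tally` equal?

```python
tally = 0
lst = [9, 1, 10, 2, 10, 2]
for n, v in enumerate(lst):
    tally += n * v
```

Let's trace through this code step by step.

Initialize: tally = 0
Initialize: lst = [9, 1, 10, 2, 10, 2]
Entering loop: for n, v in enumerate(lst):

After execution: tally = 77
77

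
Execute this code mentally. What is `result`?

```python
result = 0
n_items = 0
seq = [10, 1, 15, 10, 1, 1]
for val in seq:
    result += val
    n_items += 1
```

Let's trace through this code step by step.

Initialize: result = 0
Initialize: n_items = 0
Initialize: seq = [10, 1, 15, 10, 1, 1]
Entering loop: for val in seq:

After execution: result = 38
38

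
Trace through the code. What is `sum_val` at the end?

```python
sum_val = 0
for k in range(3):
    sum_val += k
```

Let's trace through this code step by step.

Initialize: sum_val = 0
Entering loop: for k in range(3):

After execution: sum_val = 3
3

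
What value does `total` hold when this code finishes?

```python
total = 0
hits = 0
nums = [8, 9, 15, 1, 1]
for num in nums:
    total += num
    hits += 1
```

Let's trace through this code step by step.

Initialize: total = 0
Initialize: hits = 0
Initialize: nums = [8, 9, 15, 1, 1]
Entering loop: for num in nums:

After execution: total = 34
34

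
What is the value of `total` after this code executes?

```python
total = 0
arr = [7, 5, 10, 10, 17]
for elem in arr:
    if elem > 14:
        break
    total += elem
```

Let's trace through this code step by step.

Initialize: total = 0
Initialize: arr = [7, 5, 10, 10, 17]
Entering loop: for elem in arr:

After execution: total = 32
32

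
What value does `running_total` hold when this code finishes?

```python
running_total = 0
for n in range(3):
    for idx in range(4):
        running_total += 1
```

Let's trace through this code step by step.

Initialize: running_total = 0
Entering loop: for n in range(3):

After execution: running_total = 12
12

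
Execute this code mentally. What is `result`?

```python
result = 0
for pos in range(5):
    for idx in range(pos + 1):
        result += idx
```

Let's trace through this code step by step.

Initialize: result = 0
Entering loop: for pos in range(5):

After execution: result = 20
20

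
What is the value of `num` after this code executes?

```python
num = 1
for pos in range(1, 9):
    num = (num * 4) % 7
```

Let's trace through this code step by step.

Initialize: num = 1
Entering loop: for pos in range(1, 9):

After execution: num = 2
2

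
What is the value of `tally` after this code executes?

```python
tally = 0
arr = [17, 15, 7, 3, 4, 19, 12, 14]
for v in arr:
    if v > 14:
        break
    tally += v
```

Let's trace through this code step by step.

Initialize: tally = 0
Initialize: arr = [17, 15, 7, 3, 4, 19, 12, 14]
Entering loop: for v in arr:

After execution: tally = 0
0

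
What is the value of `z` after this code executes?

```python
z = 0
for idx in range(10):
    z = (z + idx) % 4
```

Let's trace through this code step by step.

Initialize: z = 0
Entering loop: for idx in range(10):

After execution: z = 1
1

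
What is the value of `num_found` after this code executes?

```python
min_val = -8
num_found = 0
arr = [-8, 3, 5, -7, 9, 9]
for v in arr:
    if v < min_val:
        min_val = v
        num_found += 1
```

Let's trace through this code step by step.

Initialize: min_val = -8
Initialize: num_found = 0
Initialize: arr = [-8, 3, 5, -7, 9, 9]
Entering loop: for v in arr:

After execution: num_found = 0
0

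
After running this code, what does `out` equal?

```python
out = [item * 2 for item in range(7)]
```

Let's trace through this code step by step.

Initialize: out = [item * 2 for item in range(7)]

After execution: out = [0, 2, 4, 6, 8, 10, 12]
[0, 2, 4, 6, 8, 10, 12]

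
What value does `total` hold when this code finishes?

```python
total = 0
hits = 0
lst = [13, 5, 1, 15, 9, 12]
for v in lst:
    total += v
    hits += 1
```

Let's trace through this code step by step.

Initialize: total = 0
Initialize: hits = 0
Initialize: lst = [13, 5, 1, 15, 9, 12]
Entering loop: for v in lst:

After execution: total = 55
55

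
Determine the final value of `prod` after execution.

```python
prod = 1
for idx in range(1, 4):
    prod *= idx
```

Let's trace through this code step by step.

Initialize: prod = 1
Entering loop: for idx in range(1, 4):

After execution: prod = 6
6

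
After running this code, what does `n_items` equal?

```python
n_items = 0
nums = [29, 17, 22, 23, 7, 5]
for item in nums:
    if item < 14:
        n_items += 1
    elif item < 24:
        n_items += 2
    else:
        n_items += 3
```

Let's trace through this code step by step.

Initialize: n_items = 0
Initialize: nums = [29, 17, 22, 23, 7, 5]
Entering loop: for item in nums:

After execution: n_items = 11
11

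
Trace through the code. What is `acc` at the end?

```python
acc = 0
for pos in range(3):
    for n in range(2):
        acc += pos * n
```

Let's trace through this code step by step.

Initialize: acc = 0
Entering loop: for pos in range(3):

After execution: acc = 3
3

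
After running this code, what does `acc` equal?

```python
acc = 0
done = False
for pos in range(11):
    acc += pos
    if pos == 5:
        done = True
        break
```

Let's trace through this code step by step.

Initialize: acc = 0
Initialize: done = False
Entering loop: for pos in range(11):

After execution: acc = 15
15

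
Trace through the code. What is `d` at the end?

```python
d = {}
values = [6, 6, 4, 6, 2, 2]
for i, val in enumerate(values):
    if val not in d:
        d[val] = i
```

Let's trace through this code step by step.

Initialize: d = {}
Initialize: values = [6, 6, 4, 6, 2, 2]
Entering loop: for i, val in enumerate(values):

After execution: d = {6: 0, 4: 2, 2: 4}
{6: 0, 4: 2, 2: 4}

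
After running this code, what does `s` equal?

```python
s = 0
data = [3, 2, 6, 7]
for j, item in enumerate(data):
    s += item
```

Let's trace through this code step by step.

Initialize: s = 0
Initialize: data = [3, 2, 6, 7]
Entering loop: for j, item in enumerate(data):

After execution: s = 18
18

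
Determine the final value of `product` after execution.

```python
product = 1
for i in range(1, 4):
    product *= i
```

Let's trace through this code step by step.

Initialize: product = 1
Entering loop: for i in range(1, 4):

After execution: product = 6
6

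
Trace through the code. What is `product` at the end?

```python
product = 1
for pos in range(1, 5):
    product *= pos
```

Let's trace through this code step by step.

Initialize: product = 1
Entering loop: for pos in range(1, 5):

After execution: product = 24
24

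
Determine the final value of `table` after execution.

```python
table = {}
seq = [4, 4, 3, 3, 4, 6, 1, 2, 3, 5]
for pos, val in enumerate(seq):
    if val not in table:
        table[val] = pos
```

Let's trace through this code step by step.

Initialize: table = {}
Initialize: seq = [4, 4, 3, 3, 4, 6, 1, 2, 3, 5]
Entering loop: for pos, val in enumerate(seq):

After execution: table = {4: 0, 3: 2, 6: 5, 1: 6, 2: 7, 5: 9}
{4: 0, 3: 2, 6: 5, 1: 6, 2: 7, 5: 9}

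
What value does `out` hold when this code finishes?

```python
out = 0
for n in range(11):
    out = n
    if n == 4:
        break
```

Let's trace through this code step by step.

Initialize: out = 0
Entering loop: for n in range(11):

After execution: out = 4
4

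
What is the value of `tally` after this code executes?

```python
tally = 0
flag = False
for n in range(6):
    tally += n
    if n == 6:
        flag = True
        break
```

Let's trace through this code step by step.

Initialize: tally = 0
Initialize: flag = False
Entering loop: for n in range(6):

After execution: tally = 15
15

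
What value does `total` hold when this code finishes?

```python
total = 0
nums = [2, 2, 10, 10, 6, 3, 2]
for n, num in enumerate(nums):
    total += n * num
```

Let's trace through this code step by step.

Initialize: total = 0
Initialize: nums = [2, 2, 10, 10, 6, 3, 2]
Entering loop: for n, num in enumerate(nums):

After execution: total = 103
103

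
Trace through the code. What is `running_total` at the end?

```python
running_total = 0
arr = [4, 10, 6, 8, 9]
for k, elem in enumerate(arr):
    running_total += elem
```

Let's trace through this code step by step.

Initialize: running_total = 0
Initialize: arr = [4, 10, 6, 8, 9]
Entering loop: for k, elem in enumerate(arr):

After execution: running_total = 37
37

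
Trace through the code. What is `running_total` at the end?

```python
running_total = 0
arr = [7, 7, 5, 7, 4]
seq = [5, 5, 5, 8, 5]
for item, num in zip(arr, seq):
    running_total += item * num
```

Let's trace through this code step by step.

Initialize: running_total = 0
Initialize: arr = [7, 7, 5, 7, 4]
Initialize: seq = [5, 5, 5, 8, 5]
Entering loop: for item, num in zip(arr, seq):

After execution: running_total = 171
171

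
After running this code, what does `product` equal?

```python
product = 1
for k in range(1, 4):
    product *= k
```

Let's trace through this code step by step.

Initialize: product = 1
Entering loop: for k in range(1, 4):

After execution: product = 6
6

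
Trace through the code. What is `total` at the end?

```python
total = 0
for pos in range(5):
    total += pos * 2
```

Let's trace through this code step by step.

Initialize: total = 0
Entering loop: for pos in range(5):

After execution: total = 20
20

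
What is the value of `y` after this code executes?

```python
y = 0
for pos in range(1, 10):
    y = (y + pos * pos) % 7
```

Let's trace through this code step by step.

Initialize: y = 0
Entering loop: for pos in range(1, 10):

After execution: y = 5
5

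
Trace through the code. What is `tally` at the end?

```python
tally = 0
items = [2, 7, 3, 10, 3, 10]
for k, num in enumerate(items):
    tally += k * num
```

Let's trace through this code step by step.

Initialize: tally = 0
Initialize: items = [2, 7, 3, 10, 3, 10]
Entering loop: for k, num in enumerate(items):

After execution: tally = 105
105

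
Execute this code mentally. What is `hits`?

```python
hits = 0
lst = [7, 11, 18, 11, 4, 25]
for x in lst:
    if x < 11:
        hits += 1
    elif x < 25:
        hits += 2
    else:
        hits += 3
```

Let's trace through this code step by step.

Initialize: hits = 0
Initialize: lst = [7, 11, 18, 11, 4, 25]
Entering loop: for x in lst:

After execution: hits = 11
11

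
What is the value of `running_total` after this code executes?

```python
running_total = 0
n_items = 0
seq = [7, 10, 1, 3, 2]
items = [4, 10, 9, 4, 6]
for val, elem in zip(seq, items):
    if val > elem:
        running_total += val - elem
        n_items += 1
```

Let's trace through this code step by step.

Initialize: running_total = 0
Initialize: n_items = 0
Initialize: seq = [7, 10, 1, 3, 2]
Initialize: items = [4, 10, 9, 4, 6]
Entering loop: for val, elem in zip(seq, items):

After execution: running_total = 3
3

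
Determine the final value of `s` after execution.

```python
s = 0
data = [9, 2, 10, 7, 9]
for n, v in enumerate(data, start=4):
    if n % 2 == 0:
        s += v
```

Let's trace through this code step by step.

Initialize: s = 0
Initialize: data = [9, 2, 10, 7, 9]
Entering loop: for n, v in enumerate(data, start=4):

After execution: s = 28
28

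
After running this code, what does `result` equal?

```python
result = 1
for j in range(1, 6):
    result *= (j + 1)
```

Let's trace through this code step by step.

Initialize: result = 1
Entering loop: for j in range(1, 6):

After execution: result = 720
720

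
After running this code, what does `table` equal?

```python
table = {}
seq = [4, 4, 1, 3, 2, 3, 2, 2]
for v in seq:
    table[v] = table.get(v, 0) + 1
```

Let's trace through this code step by step.

Initialize: table = {}
Initialize: seq = [4, 4, 1, 3, 2, 3, 2, 2]
Entering loop: for v in seq:

After execution: table = {4: 2, 1: 1, 3: 2, 2: 3}
{4: 2, 1: 1, 3: 2, 2: 3}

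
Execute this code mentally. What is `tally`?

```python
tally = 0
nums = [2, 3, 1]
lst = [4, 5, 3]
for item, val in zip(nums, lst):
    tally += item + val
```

Let's trace through this code step by step.

Initialize: tally = 0
Initialize: nums = [2, 3, 1]
Initialize: lst = [4, 5, 3]
Entering loop: for item, val in zip(nums, lst):

After execution: tally = 18
18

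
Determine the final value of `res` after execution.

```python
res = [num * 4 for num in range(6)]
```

Let's trace through this code step by step.

Initialize: res = [num * 4 for num in range(6)]

After execution: res = [0, 4, 8, 12, 16, 20]
[0, 4, 8, 12, 16, 20]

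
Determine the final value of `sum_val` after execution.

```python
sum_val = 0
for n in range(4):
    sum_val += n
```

Let's trace through this code step by step.

Initialize: sum_val = 0
Entering loop: for n in range(4):

After execution: sum_val = 6
6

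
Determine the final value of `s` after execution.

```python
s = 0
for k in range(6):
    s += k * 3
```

Let's trace through this code step by step.

Initialize: s = 0
Entering loop: for k in range(6):

After execution: s = 45
45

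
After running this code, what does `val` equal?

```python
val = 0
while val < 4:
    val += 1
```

Let's trace through this code step by step.

Initialize: val = 0
Entering loop: while val < 4:

After execution: val = 4
4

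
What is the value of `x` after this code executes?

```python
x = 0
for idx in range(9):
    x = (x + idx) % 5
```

Let's trace through this code step by step.

Initialize: x = 0
Entering loop: for idx in range(9):

After execution: x = 1
1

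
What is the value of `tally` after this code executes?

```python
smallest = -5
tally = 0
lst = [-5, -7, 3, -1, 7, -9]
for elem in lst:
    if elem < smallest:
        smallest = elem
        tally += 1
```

Let's trace through this code step by step.

Initialize: smallest = -5
Initialize: tally = 0
Initialize: lst = [-5, -7, 3, -1, 7, -9]
Entering loop: for elem in lst:

After execution: tally = 2
2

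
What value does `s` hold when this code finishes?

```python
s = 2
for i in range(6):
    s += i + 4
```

Let's trace through this code step by step.

Initialize: s = 2
Entering loop: for i in range(6):

After execution: s = 41
41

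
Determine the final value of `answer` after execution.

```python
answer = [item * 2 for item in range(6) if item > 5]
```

Let's trace through this code step by step.

Initialize: answer = [item * 2 for item in range(6) if item > 5]

After execution: answer = []
[]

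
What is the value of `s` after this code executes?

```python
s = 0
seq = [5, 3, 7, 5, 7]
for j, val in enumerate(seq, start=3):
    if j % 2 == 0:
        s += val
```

Let's trace through this code step by step.

Initialize: s = 0
Initialize: seq = [5, 3, 7, 5, 7]
Entering loop: for j, val in enumerate(seq, start=3):

After execution: s = 8
8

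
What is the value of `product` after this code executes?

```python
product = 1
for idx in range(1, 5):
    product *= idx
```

Let's trace through this code step by step.

Initialize: product = 1
Entering loop: for idx in range(1, 5):

After execution: product = 24
24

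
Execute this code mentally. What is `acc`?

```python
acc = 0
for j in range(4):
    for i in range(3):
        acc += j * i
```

Let's trace through this code step by step.

Initialize: acc = 0
Entering loop: for j in range(4):

After execution: acc = 18
18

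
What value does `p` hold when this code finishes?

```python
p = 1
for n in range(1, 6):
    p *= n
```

Let's trace through this code step by step.

Initialize: p = 1
Entering loop: for n in range(1, 6):

After execution: p = 120
120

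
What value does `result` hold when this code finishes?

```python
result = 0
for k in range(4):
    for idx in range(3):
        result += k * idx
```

Let's trace through this code step by step.

Initialize: result = 0
Entering loop: for k in range(4):

After execution: result = 18
18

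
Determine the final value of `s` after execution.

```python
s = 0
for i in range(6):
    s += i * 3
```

Let's trace through this code step by step.

Initialize: s = 0
Entering loop: for i in range(6):

After execution: s = 45
45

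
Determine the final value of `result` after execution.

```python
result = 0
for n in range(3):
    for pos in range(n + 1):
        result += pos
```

Let's trace through this code step by step.

Initialize: result = 0
Entering loop: for n in range(3):

After execution: result = 4
4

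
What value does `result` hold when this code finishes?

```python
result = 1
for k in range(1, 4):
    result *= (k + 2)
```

Let's trace through this code step by step.

Initialize: result = 1
Entering loop: for k in range(1, 4):

After execution: result = 60
60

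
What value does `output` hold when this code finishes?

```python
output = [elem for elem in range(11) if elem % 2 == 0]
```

Let's trace through this code step by step.

Initialize: output = [elem for elem in range(11) if elem % 2 == 0]

After execution: output = [0, 2, 4, 6, 8, 10]
[0, 2, 4, 6, 8, 10]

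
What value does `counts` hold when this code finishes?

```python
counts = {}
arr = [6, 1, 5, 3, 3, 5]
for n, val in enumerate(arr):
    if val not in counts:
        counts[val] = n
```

Let's trace through this code step by step.

Initialize: counts = {}
Initialize: arr = [6, 1, 5, 3, 3, 5]
Entering loop: for n, val in enumerate(arr):

After execution: counts = {6: 0, 1: 1, 5: 2, 3: 3}
{6: 0, 1: 1, 5: 2, 3: 3}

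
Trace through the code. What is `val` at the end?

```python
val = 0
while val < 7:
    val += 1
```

Let's trace through this code step by step.

Initialize: val = 0
Entering loop: while val < 7:

After execution: val = 7
7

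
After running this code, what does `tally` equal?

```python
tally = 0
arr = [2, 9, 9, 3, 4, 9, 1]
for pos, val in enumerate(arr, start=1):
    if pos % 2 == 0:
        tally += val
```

Let's trace through this code step by step.

Initialize: tally = 0
Initialize: arr = [2, 9, 9, 3, 4, 9, 1]
Entering loop: for pos, val in enumerate(arr, start=1):

After execution: tally = 21
21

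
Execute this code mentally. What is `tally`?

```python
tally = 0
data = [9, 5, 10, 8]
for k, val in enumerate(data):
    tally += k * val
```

Let's trace through this code step by step.

Initialize: tally = 0
Initialize: data = [9, 5, 10, 8]
Entering loop: for k, val in enumerate(data):

After execution: tally = 49
49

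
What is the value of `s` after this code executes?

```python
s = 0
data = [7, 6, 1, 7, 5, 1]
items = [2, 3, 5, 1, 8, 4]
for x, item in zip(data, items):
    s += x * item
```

Let's trace through this code step by step.

Initialize: s = 0
Initialize: data = [7, 6, 1, 7, 5, 1]
Initialize: items = [2, 3, 5, 1, 8, 4]
Entering loop: for x, item in zip(data, items):

After execution: s = 88
88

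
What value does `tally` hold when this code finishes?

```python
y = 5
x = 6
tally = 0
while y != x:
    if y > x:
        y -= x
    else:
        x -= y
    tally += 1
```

Let's trace through this code step by step.

Initialize: y = 5
Initialize: x = 6
Initialize: tally = 0
Entering loop: while y != x:

After execution: tally = 5
5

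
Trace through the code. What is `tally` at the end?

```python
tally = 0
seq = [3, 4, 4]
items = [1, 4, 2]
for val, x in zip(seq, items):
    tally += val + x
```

Let's trace through this code step by step.

Initialize: tally = 0
Initialize: seq = [3, 4, 4]
Initialize: items = [1, 4, 2]
Entering loop: for val, x in zip(seq, items):

After execution: tally = 18
18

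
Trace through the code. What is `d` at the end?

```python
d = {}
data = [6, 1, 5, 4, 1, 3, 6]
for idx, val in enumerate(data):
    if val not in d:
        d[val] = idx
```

Let's trace through this code step by step.

Initialize: d = {}
Initialize: data = [6, 1, 5, 4, 1, 3, 6]
Entering loop: for idx, val in enumerate(data):

After execution: d = {6: 0, 1: 1, 5: 2, 4: 3, 3: 5}
{6: 0, 1: 1, 5: 2, 4: 3, 3: 5}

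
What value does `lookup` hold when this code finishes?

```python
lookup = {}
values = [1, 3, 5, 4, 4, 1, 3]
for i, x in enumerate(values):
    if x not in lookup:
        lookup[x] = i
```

Let's trace through this code step by step.

Initialize: lookup = {}
Initialize: values = [1, 3, 5, 4, 4, 1, 3]
Entering loop: for i, x in enumerate(values):

After execution: lookup = {1: 0, 3: 1, 5: 2, 4: 3}
{1: 0, 3: 1, 5: 2, 4: 3}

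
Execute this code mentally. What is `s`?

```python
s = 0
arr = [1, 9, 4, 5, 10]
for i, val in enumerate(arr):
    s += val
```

Let's trace through this code step by step.

Initialize: s = 0
Initialize: arr = [1, 9, 4, 5, 10]
Entering loop: for i, val in enumerate(arr):

After execution: s = 29
29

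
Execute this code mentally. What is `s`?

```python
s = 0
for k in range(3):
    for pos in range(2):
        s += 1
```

Let's trace through this code step by step.

Initialize: s = 0
Entering loop: for k in range(3):

After execution: s = 6
6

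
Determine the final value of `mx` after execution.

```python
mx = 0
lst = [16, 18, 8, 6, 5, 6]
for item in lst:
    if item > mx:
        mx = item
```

Let's trace through this code step by step.

Initialize: mx = 0
Initialize: lst = [16, 18, 8, 6, 5, 6]
Entering loop: for item in lst:

After execution: mx = 18
18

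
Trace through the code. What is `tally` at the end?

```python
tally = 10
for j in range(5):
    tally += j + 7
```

Let's trace through this code step by step.

Initialize: tally = 10
Entering loop: for j in range(5):

After execution: tally = 55
55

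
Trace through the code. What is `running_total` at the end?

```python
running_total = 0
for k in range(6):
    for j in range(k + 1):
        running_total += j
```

Let's trace through this code step by step.

Initialize: running_total = 0
Entering loop: for k in range(6):

After execution: running_total = 35
35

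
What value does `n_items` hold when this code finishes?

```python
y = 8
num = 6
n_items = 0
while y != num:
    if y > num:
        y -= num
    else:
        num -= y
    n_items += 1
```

Let's trace through this code step by step.

Initialize: y = 8
Initialize: num = 6
Initialize: n_items = 0
Entering loop: while y != num:

After execution: n_items = 3
3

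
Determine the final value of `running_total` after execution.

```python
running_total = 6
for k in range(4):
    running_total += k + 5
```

Let's trace through this code step by step.

Initialize: running_total = 6
Entering loop: for k in range(4):

After execution: running_total = 32
32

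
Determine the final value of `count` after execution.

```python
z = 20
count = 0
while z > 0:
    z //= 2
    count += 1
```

Let's trace through this code step by step.

Initialize: z = 20
Initialize: count = 0
Entering loop: while z > 0:

After execution: count = 5
5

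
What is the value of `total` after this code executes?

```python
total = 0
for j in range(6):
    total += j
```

Let's trace through this code step by step.

Initialize: total = 0
Entering loop: for j in range(6):

After execution: total = 15
15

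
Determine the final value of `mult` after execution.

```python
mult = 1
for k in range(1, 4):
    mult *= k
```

Let's trace through this code step by step.

Initialize: mult = 1
Entering loop: for k in range(1, 4):

After execution: mult = 6
6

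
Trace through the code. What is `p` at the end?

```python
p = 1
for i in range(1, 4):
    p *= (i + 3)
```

Let's trace through this code step by step.

Initialize: p = 1
Entering loop: for i in range(1, 4):

After execution: p = 120
120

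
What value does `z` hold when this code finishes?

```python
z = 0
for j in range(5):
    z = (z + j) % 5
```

Let's trace through this code step by step.

Initialize: z = 0
Entering loop: for j in range(5):

After execution: z = 0
0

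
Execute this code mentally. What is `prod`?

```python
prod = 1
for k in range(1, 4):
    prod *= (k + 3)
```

Let's trace through this code step by step.

Initialize: prod = 1
Entering loop: for k in range(1, 4):

After execution: prod = 120
120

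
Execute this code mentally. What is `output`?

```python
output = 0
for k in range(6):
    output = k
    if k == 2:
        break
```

Let's trace through this code step by step.

Initialize: output = 0
Entering loop: for k in range(6):

After execution: output = 2
2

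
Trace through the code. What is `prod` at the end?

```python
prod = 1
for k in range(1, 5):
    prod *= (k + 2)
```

Let's trace through this code step by step.

Initialize: prod = 1
Entering loop: for k in range(1, 5):

After execution: prod = 360
360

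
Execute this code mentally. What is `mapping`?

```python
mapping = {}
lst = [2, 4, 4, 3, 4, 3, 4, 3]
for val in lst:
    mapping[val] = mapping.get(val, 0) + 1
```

Let's trace through this code step by step.

Initialize: mapping = {}
Initialize: lst = [2, 4, 4, 3, 4, 3, 4, 3]
Entering loop: for val in lst:

After execution: mapping = {2: 1, 4: 4, 3: 3}
{2: 1, 4: 4, 3: 3}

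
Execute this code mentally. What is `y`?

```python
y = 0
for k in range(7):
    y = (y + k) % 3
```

Let's trace through this code step by step.

Initialize: y = 0
Entering loop: for k in range(7):

After execution: y = 0
0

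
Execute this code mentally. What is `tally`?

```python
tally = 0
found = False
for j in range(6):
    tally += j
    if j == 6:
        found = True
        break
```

Let's trace through this code step by step.

Initialize: tally = 0
Initialize: found = False
Entering loop: for j in range(6):

After execution: tally = 15
15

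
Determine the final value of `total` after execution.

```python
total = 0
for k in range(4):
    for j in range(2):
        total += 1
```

Let's trace through this code step by step.

Initialize: total = 0
Entering loop: for k in range(4):

After execution: total = 8
8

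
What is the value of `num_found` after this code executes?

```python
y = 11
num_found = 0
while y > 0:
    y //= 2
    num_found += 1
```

Let's trace through this code step by step.

Initialize: y = 11
Initialize: num_found = 0
Entering loop: while y > 0:

After execution: num_found = 4
4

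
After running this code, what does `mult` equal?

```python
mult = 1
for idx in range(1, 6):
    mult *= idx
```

Let's trace through this code step by step.

Initialize: mult = 1
Entering loop: for idx in range(1, 6):

After execution: mult = 120
120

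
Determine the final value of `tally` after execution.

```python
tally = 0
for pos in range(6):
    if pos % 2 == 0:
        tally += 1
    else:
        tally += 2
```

Let's trace through this code step by step.

Initialize: tally = 0
Entering loop: for pos in range(6):

After execution: tally = 9
9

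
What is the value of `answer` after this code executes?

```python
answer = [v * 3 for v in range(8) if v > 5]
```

Let's trace through this code step by step.

Initialize: answer = [v * 3 for v in range(8) if v > 5]

After execution: answer = [18, 21]
[18, 21]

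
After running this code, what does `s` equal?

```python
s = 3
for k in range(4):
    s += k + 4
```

Let's trace through this code step by step.

Initialize: s = 3
Entering loop: for k in range(4):

After execution: s = 25
25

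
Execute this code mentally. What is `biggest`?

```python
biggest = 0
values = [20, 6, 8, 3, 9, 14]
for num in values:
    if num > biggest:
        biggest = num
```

Let's trace through this code step by step.

Initialize: biggest = 0
Initialize: values = [20, 6, 8, 3, 9, 14]
Entering loop: for num in values:

After execution: biggest = 20
20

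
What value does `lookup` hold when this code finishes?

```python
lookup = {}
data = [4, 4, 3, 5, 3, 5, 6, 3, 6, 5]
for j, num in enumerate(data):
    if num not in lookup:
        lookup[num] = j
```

Let's trace through this code step by step.

Initialize: lookup = {}
Initialize: data = [4, 4, 3, 5, 3, 5, 6, 3, 6, 5]
Entering loop: for j, num in enumerate(data):

After execution: lookup = {4: 0, 3: 2, 5: 3, 6: 6}
{4: 0, 3: 2, 5: 3, 6: 6}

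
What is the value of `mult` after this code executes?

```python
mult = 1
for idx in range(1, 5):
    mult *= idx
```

Let's trace through this code step by step.

Initialize: mult = 1
Entering loop: for idx in range(1, 5):

After execution: mult = 24
24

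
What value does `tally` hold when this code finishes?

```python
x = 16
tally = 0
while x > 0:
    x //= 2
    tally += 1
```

Let's trace through this code step by step.

Initialize: x = 16
Initialize: tally = 0
Entering loop: while x > 0:

After execution: tally = 5
5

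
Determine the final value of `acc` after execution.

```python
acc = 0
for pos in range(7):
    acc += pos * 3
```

Let's trace through this code step by step.

Initialize: acc = 0
Entering loop: for pos in range(7):

After execution: acc = 63
63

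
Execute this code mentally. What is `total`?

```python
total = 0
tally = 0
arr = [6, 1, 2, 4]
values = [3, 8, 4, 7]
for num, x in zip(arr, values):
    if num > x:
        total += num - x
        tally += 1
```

Let's trace through this code step by step.

Initialize: total = 0
Initialize: tally = 0
Initialize: arr = [6, 1, 2, 4]
Initialize: values = [3, 8, 4, 7]
Entering loop: for num, x in zip(arr, values):

After execution: total = 3
3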